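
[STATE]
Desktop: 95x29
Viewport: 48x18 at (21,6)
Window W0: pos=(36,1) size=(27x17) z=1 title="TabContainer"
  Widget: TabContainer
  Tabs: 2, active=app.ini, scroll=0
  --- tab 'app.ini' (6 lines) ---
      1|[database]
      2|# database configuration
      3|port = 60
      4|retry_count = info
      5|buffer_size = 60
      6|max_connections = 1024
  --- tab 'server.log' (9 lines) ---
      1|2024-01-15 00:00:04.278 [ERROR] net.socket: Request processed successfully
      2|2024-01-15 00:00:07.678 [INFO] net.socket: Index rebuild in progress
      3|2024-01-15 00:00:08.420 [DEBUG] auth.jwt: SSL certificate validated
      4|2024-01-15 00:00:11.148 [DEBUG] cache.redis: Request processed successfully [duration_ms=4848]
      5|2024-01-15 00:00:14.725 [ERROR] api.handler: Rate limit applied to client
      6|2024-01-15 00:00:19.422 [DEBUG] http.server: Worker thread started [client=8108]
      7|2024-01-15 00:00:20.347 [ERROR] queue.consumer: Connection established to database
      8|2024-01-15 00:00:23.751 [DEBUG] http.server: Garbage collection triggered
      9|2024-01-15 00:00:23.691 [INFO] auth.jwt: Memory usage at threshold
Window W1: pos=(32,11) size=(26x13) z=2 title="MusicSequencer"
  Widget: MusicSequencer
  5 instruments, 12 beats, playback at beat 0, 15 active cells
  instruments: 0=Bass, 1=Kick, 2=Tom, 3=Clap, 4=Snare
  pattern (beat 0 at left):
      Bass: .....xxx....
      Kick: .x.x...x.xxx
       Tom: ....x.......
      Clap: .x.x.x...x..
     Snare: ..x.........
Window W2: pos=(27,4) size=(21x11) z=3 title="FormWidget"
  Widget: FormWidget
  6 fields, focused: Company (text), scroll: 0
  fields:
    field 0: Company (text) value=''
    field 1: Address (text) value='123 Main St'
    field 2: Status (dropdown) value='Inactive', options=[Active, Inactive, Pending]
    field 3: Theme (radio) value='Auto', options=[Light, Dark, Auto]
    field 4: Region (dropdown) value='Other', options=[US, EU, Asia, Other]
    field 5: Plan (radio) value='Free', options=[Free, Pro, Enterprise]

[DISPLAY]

      ┠───────────────────┨              ┃      
      ┃> Company:    [   ]┃configuration ┃      
      ┃  Address:    [123]┃              ┃      
      ┃  Status:     [In▼]┃ = info       ┃      
      ┃  Theme:      ( ) L┃ = 60         ┃      
      ┃  Region:     [Ot▼]┃━━━━━━━━━┓4   ┃      
      ┃  Plan:       (●) F┃         ┃    ┃      
      ┃                   ┃─────────┨    ┃      
      ┗━━━━━━━━━━━━━━━━━━━┛901      ┃    ┃      
           ┃  Bass·····███····      ┃    ┃      
           ┃  Kick·█·█···█·███      ┃    ┃      
           ┃   Tom····█·······      ┃━━━━┛      
           ┃  Clap·█·█·█···█··      ┃           
           ┃ Snare··█·········      ┃           
           ┃                        ┃           
           ┃                        ┃           
           ┃                        ┃           
           ┗━━━━━━━━━━━━━━━━━━━━━━━━┛           


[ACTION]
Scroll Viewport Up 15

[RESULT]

                                                
               ┏━━━━━━━━━━━━━━━━━━━━━━━━━┓      
               ┃ TabContainer            ┃      
               ┠─────────────────────────┨      
      ┏━━━━━━━━━━━━━━━━━━━┓server.log    ┃      
      ┃ FormWidget        ┃──────────────┃      
      ┠───────────────────┨              ┃      
      ┃> Company:    [   ]┃configuration ┃      
      ┃  Address:    [123]┃              ┃      
      ┃  Status:     [In▼]┃ = info       ┃      
      ┃  Theme:      ( ) L┃ = 60         ┃      
      ┃  Region:     [Ot▼]┃━━━━━━━━━┓4   ┃      
      ┃  Plan:       (●) F┃         ┃    ┃      
      ┃                   ┃─────────┨    ┃      
      ┗━━━━━━━━━━━━━━━━━━━┛901      ┃    ┃      
           ┃  Bass·····███····      ┃    ┃      
           ┃  Kick·█·█···█·███      ┃    ┃      
           ┃   Tom····█·······      ┃━━━━┛      


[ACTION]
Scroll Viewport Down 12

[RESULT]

      ┃  Region:     [Ot▼]┃━━━━━━━━━┓4   ┃      
      ┃  Plan:       (●) F┃         ┃    ┃      
      ┃                   ┃─────────┨    ┃      
      ┗━━━━━━━━━━━━━━━━━━━┛901      ┃    ┃      
           ┃  Bass·····███····      ┃    ┃      
           ┃  Kick·█·█···█·███      ┃    ┃      
           ┃   Tom····█·······      ┃━━━━┛      
           ┃  Clap·█·█·█···█··      ┃           
           ┃ Snare··█·········      ┃           
           ┃                        ┃           
           ┃                        ┃           
           ┃                        ┃           
           ┗━━━━━━━━━━━━━━━━━━━━━━━━┛           
                                                
                                                
                                                
                                                
                                                


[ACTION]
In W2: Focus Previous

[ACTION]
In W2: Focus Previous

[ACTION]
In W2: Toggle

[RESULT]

      ┃> Region:     [Ot▼]┃━━━━━━━━━┓4   ┃      
      ┃  Plan:       (●) F┃         ┃    ┃      
      ┃                   ┃─────────┨    ┃      
      ┗━━━━━━━━━━━━━━━━━━━┛901      ┃    ┃      
           ┃  Bass·····███····      ┃    ┃      
           ┃  Kick·█·█···█·███      ┃    ┃      
           ┃   Tom····█·······      ┃━━━━┛      
           ┃  Clap·█·█·█···█··      ┃           
           ┃ Snare··█·········      ┃           
           ┃                        ┃           
           ┃                        ┃           
           ┃                        ┃           
           ┗━━━━━━━━━━━━━━━━━━━━━━━━┛           
                                                
                                                
                                                
                                                
                                                


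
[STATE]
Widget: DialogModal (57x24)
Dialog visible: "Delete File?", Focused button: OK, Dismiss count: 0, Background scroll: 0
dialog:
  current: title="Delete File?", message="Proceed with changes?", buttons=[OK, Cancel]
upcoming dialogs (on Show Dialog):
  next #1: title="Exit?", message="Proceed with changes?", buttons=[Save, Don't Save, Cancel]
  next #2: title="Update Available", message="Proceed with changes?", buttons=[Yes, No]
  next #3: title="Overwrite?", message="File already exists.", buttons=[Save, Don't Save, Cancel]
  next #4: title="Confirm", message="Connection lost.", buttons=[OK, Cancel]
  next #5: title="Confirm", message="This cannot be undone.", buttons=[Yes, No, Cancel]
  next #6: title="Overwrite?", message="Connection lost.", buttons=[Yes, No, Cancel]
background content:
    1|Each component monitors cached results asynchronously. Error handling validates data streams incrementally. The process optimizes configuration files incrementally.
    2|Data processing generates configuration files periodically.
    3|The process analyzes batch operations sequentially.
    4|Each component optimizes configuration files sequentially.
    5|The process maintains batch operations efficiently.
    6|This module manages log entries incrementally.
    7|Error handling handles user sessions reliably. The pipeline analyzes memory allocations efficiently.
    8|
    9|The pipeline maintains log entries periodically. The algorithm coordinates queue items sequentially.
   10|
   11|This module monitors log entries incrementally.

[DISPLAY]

Each component monitors cached results asynchronously. Er
Data processing generates configuration files periodicall
The process analyzes batch operations sequentially.      
Each component optimizes configuration files sequentially
The process maintains batch operations efficiently.      
This module manages log entries incrementally.           
Error handling handles user sessions reliably. The pipeli
                                                         
The pipeline maintains log entries periodically. The algo
                ┌───────────────────────┐                
This module moni│      Delete File?     │tally.          
                │ Proceed with changes? │                
                │     [OK]  Cancel      │                
                └───────────────────────┘                
                                                         
                                                         
                                                         
                                                         
                                                         
                                                         
                                                         
                                                         
                                                         
                                                         


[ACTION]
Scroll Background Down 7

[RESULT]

                                                         
The pipeline maintains log entries periodically. The algo
                                                         
This module monitors log entries incrementally.          
                                                         
                                                         
                                                         
                                                         
                                                         
                ┌───────────────────────┐                
                │      Delete File?     │                
                │ Proceed with changes? │                
                │     [OK]  Cancel      │                
                └───────────────────────┘                
                                                         
                                                         
                                                         
                                                         
                                                         
                                                         
                                                         
                                                         
                                                         
                                                         


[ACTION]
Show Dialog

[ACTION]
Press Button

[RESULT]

                                                         
The pipeline maintains log entries periodically. The algo
                                                         
This module monitors log entries incrementally.          
                                                         
                                                         
                                                         
                                                         
                                                         
                                                         
                                                         
                                                         
                                                         
                                                         
                                                         
                                                         
                                                         
                                                         
                                                         
                                                         
                                                         
                                                         
                                                         
                                                         


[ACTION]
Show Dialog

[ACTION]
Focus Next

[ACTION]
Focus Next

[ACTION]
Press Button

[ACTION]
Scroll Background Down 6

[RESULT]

This module monitors log entries incrementally.          
                                                         
                                                         
                                                         
                                                         
                                                         
                                                         
                                                         
                                                         
                                                         
                                                         
                                                         
                                                         
                                                         
                                                         
                                                         
                                                         
                                                         
                                                         
                                                         
                                                         
                                                         
                                                         
                                                         


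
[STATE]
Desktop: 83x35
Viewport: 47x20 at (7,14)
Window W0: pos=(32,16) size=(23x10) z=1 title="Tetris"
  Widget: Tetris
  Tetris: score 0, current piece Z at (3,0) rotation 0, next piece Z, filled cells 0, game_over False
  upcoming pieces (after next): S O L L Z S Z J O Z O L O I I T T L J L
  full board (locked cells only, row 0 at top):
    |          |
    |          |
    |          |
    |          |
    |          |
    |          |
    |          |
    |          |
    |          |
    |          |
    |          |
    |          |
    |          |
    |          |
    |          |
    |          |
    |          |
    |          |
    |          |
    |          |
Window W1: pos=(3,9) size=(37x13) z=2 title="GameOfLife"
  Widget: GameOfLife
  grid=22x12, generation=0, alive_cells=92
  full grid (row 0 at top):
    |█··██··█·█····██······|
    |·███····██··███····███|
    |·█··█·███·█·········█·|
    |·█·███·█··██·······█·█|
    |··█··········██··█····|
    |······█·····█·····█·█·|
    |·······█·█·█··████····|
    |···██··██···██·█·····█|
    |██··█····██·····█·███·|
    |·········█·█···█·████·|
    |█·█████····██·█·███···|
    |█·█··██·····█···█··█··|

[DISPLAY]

███·█··██·······█·█             ┃              
··········██··█····             ┃              
···█·····█·····█·█·             ┃━━━━━━━━━━━━━━
····█·█·█··████····             ┃              
██··██···██·█·····█             ┃──────────────
·█····██·····█·███·             ┃   │Next:     
······█·█···█·████·             ┃   │▓▓        
━━━━━━━━━━━━━━━━━━━━━━━━━━━━━━━━┛   │ ▓▓       
                         ┃          │          
                         ┃          │          
                         ┃          │          
                         ┗━━━━━━━━━━━━━━━━━━━━━
                                               
                                               
                                               
                                               
                                               
                                               
                                               
                                               


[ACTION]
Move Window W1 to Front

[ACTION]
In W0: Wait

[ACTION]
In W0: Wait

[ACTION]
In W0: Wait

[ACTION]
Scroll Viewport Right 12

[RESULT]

····█·█             ┃                          
··█····             ┃                          
···█·█·             ┃━━━━━━━━━━━━━━┓           
███····             ┃              ┃           
█·····█             ┃──────────────┨           
·█·███·             ┃   │Next:     ┃           
█·████·             ┃   │▓▓        ┃           
━━━━━━━━━━━━━━━━━━━━┛   │ ▓▓       ┃           
             ┃          │          ┃           
             ┃          │          ┃           
             ┃          │          ┃           
             ┗━━━━━━━━━━━━━━━━━━━━━┛           
                                               
                                               
                                               
                                               
                                               
                                               
                                               
                                               


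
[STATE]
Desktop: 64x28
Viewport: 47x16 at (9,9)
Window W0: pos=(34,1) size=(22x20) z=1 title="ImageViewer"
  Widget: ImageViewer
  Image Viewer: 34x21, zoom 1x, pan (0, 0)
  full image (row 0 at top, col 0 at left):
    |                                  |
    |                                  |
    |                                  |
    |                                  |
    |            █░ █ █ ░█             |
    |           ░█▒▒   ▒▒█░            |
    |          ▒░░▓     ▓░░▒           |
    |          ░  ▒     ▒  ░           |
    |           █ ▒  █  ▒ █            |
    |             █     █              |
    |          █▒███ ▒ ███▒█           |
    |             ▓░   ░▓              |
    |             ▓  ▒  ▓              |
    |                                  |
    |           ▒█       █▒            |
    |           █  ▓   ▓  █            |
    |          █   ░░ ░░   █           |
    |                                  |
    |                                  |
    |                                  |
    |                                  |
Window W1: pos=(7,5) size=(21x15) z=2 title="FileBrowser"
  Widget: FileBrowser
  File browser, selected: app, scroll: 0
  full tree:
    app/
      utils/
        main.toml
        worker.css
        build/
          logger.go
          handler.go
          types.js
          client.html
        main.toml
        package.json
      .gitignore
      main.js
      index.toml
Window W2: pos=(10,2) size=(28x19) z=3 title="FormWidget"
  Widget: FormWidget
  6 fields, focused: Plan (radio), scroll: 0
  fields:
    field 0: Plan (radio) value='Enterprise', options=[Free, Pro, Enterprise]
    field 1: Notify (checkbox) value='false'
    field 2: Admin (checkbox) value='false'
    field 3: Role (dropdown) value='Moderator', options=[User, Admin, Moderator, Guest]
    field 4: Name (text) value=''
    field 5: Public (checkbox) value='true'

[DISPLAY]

 ┃  Name:       [          ]┃        ░█▒▒   ▒▒┃
 ┃  Public:     [x]         ┃       ▒░░▓     ▓┃
 ┃                          ┃       ░  ▒     ▒┃
 ┃                          ┃        █ ▒  █  ▒┃
 ┃                          ┃          █     █┃
 ┃                          ┃       █▒███ ▒ ██┃
 ┃                          ┃          ▓░   ░▓┃
 ┃                          ┃          ▓  ▒  ▓┃
 ┃                          ┃                 ┃
 ┃                          ┃        ▒█       ┃
━┃                          ┃        █  ▓   ▓ ┃
 ┗━━━━━━━━━━━━━━━━━━━━━━━━━━┛━━━━━━━━━━━━━━━━━┛
                                               
                                               
                                               
                                               


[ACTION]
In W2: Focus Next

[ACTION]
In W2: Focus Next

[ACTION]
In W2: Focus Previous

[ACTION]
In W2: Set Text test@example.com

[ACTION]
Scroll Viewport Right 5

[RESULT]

ame:       [          ]┃        ░█▒▒   ▒▒┃     
ublic:     [x]         ┃       ▒░░▓     ▓┃     
                       ┃       ░  ▒     ▒┃     
                       ┃        █ ▒  █  ▒┃     
                       ┃          █     █┃     
                       ┃       █▒███ ▒ ██┃     
                       ┃          ▓░   ░▓┃     
                       ┃          ▓  ▒  ▓┃     
                       ┃                 ┃     
                       ┃        ▒█       ┃     
                       ┃        █  ▓   ▓ ┃     
━━━━━━━━━━━━━━━━━━━━━━━┛━━━━━━━━━━━━━━━━━┛     
                                               
                                               
                                               
                                               


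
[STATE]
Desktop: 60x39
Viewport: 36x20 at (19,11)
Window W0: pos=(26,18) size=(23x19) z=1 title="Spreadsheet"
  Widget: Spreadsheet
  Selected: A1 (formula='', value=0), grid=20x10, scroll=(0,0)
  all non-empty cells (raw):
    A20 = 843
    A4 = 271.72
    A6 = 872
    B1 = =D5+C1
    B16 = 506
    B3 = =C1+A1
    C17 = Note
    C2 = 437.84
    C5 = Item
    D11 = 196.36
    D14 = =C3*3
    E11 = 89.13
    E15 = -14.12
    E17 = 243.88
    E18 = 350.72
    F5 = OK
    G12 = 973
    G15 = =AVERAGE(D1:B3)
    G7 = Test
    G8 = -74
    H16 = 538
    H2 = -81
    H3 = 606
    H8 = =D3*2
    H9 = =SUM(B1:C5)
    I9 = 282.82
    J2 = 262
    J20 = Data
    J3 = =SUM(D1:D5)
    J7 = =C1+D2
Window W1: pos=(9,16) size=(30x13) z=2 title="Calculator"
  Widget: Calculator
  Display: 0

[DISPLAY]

                                    
                                    
                                    
                                    
                                    
━━━━━━━━━━━━━━━━━━━┓                
or                 ┃                
───────────────────┨━━━━━━━━━┓      
                  0┃         ┃      
───┬───┐           ┃─────────┨      
 9 │ ÷ │           ┃         ┃      
───┼───┤           ┃   B     ┃      
 6 │ × │           ┃---------┃      
───┼───┤           ┃       0 ┃      
 3 │ - │           ┃       0 ┃      
───┼───┤           ┃       0 ┃      
 = │ + │           ┃       0 ┃      
━━━━━━━━━━━━━━━━━━━┛       0I┃      
       ┃  6      872       0 ┃      
       ┃  7        0       0 ┃      


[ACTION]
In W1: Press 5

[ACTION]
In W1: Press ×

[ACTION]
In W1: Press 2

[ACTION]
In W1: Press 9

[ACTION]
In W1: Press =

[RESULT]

                                    
                                    
                                    
                                    
                                    
━━━━━━━━━━━━━━━━━━━┓                
or                 ┃                
───────────────────┨━━━━━━━━━┓      
                145┃         ┃      
───┬───┐           ┃─────────┨      
 9 │ ÷ │           ┃         ┃      
───┼───┤           ┃   B     ┃      
 6 │ × │           ┃---------┃      
───┼───┤           ┃       0 ┃      
 3 │ - │           ┃       0 ┃      
───┼───┤           ┃       0 ┃      
 = │ + │           ┃       0 ┃      
━━━━━━━━━━━━━━━━━━━┛       0I┃      
       ┃  6      872       0 ┃      
       ┃  7        0       0 ┃      


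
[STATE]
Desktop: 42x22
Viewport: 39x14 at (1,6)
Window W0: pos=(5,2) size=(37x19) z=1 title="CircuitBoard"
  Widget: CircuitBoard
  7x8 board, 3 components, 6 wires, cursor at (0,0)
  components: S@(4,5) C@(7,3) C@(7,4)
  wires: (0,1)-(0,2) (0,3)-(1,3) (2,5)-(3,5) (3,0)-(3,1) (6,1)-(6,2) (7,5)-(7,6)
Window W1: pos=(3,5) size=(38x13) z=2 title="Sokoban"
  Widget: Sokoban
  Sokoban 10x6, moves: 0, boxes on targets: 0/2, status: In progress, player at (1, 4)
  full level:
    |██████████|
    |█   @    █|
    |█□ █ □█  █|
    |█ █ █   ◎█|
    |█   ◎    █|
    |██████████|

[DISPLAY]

  ┃ Sokoban                            
  ┠────────────────────────────────────
  ┃██████████                          
  ┃█   @    █                          
  ┃█□ █ □█  █                          
  ┃█ █ █   ◎█                          
  ┃█   ◎    █                          
  ┃██████████                          
  ┃Moves: 0  0/2                       
  ┃                                    
  ┃                                    
  ┗━━━━━━━━━━━━━━━━━━━━━━━━━━━━━━━━━━━━
    ┃6       · ─ ·                     
    ┃                                  


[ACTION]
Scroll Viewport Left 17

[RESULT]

   ┃ Sokoban                           
   ┠───────────────────────────────────
   ┃██████████                         
   ┃█   @    █                         
   ┃█□ █ □█  █                         
   ┃█ █ █   ◎█                         
   ┃█   ◎    █                         
   ┃██████████                         
   ┃Moves: 0  0/2                      
   ┃                                   
   ┃                                   
   ┗━━━━━━━━━━━━━━━━━━━━━━━━━━━━━━━━━━━
     ┃6       · ─ ·                    
     ┃                                 


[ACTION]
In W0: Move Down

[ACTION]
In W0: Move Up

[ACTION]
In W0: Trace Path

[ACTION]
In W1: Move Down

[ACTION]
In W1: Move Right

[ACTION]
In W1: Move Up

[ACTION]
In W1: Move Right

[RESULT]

   ┃ Sokoban                           
   ┠───────────────────────────────────
   ┃██████████                         
   ┃█    @   █                         
   ┃█□ █ □█  █                         
   ┃█ █ █   ◎█                         
   ┃█   ◎    █                         
   ┃██████████                         
   ┃Moves: 3  0/2                      
   ┃                                   
   ┃                                   
   ┗━━━━━━━━━━━━━━━━━━━━━━━━━━━━━━━━━━━
     ┃6       · ─ ·                    
     ┃                                 


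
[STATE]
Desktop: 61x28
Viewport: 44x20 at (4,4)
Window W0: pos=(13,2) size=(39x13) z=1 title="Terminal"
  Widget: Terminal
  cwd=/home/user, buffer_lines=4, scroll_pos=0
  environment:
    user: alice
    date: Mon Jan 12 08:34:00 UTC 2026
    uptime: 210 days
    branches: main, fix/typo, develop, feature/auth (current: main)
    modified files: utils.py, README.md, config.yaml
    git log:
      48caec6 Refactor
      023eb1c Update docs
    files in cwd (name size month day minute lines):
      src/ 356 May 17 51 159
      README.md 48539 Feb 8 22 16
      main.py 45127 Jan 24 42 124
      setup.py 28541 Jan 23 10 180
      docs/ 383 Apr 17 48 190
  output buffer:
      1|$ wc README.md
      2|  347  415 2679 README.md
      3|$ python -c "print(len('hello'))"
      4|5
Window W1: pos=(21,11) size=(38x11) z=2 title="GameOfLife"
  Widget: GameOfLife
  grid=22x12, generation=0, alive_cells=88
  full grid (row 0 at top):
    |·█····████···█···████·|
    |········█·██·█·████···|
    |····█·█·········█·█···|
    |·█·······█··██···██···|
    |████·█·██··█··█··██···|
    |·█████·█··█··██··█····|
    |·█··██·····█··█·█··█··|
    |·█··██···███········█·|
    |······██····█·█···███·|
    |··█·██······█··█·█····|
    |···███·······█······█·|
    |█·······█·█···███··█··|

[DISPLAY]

         ┠──────────────────────────────────
         ┃$ wc README.md                    
         ┃  347  415 2679 README.md         
         ┃$ python -c "print(len('hello'))" 
         ┃5                                 
         ┃$ █                               
         ┃                                  
         ┃       ┏━━━━━━━━━━━━━━━━━━━━━━━━━━
         ┃       ┃ GameOfLife               
         ┃       ┠──────────────────────────
         ┗━━━━━━━┃Gen: 0                    
                 ┃·█·······█··██···██···    
                 ┃████·█·██··█··█··██···    
                 ┃·█████·█··█··██··█····    
                 ┃·█··██·····█··█·█··█··    
                 ┃·█··██···███········█·    
                 ┃······██····█·█···███·    
                 ┗━━━━━━━━━━━━━━━━━━━━━━━━━━
                                            
                                            


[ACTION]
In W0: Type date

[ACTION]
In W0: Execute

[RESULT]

         ┠──────────────────────────────────
         ┃$ wc README.md                    
         ┃  347  415 2679 README.md         
         ┃$ python -c "print(len('hello'))" 
         ┃5                                 
         ┃$ date                            
         ┃Mon Jan 12 08:34:00 UTC 2026      
         ┃$ █    ┏━━━━━━━━━━━━━━━━━━━━━━━━━━
         ┃       ┃ GameOfLife               
         ┃       ┠──────────────────────────
         ┗━━━━━━━┃Gen: 0                    
                 ┃·█·······█··██···██···    
                 ┃████·█·██··█··█··██···    
                 ┃·█████·█··█··██··█····    
                 ┃·█··██·····█··█·█··█··    
                 ┃·█··██···███········█·    
                 ┃······██····█·█···███·    
                 ┗━━━━━━━━━━━━━━━━━━━━━━━━━━
                                            
                                            


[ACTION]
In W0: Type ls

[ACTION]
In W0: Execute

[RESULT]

         ┠──────────────────────────────────
         ┃$ wc README.md                    
         ┃  347  415 2679 README.md         
         ┃$ python -c "print(len('hello'))" 
         ┃5                                 
         ┃$ date                            
         ┃Mon Jan 12 08:34:00 UTC 2026      
         ┃$ ls   ┏━━━━━━━━━━━━━━━━━━━━━━━━━━
         ┃src/  R┃ GameOfLife               
         ┃$ █    ┠──────────────────────────
         ┗━━━━━━━┃Gen: 0                    
                 ┃·█·······█··██···██···    
                 ┃████·█·██··█··█··██···    
                 ┃·█████·█··█··██··█····    
                 ┃·█··██·····█··█·█··█··    
                 ┃·█··██···███········█·    
                 ┃······██····█·█···███·    
                 ┗━━━━━━━━━━━━━━━━━━━━━━━━━━
                                            
                                            


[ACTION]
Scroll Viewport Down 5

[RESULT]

         ┃5                                 
         ┃$ date                            
         ┃Mon Jan 12 08:34:00 UTC 2026      
         ┃$ ls   ┏━━━━━━━━━━━━━━━━━━━━━━━━━━
         ┃src/  R┃ GameOfLife               
         ┃$ █    ┠──────────────────────────
         ┗━━━━━━━┃Gen: 0                    
                 ┃·█·······█··██···██···    
                 ┃████·█·██··█··█··██···    
                 ┃·█████·█··█··██··█····    
                 ┃·█··██·····█··█·█··█··    
                 ┃·█··██···███········█·    
                 ┃······██····█·█···███·    
                 ┗━━━━━━━━━━━━━━━━━━━━━━━━━━
                                            
                                            
                                            
                                            
                                            
                                            


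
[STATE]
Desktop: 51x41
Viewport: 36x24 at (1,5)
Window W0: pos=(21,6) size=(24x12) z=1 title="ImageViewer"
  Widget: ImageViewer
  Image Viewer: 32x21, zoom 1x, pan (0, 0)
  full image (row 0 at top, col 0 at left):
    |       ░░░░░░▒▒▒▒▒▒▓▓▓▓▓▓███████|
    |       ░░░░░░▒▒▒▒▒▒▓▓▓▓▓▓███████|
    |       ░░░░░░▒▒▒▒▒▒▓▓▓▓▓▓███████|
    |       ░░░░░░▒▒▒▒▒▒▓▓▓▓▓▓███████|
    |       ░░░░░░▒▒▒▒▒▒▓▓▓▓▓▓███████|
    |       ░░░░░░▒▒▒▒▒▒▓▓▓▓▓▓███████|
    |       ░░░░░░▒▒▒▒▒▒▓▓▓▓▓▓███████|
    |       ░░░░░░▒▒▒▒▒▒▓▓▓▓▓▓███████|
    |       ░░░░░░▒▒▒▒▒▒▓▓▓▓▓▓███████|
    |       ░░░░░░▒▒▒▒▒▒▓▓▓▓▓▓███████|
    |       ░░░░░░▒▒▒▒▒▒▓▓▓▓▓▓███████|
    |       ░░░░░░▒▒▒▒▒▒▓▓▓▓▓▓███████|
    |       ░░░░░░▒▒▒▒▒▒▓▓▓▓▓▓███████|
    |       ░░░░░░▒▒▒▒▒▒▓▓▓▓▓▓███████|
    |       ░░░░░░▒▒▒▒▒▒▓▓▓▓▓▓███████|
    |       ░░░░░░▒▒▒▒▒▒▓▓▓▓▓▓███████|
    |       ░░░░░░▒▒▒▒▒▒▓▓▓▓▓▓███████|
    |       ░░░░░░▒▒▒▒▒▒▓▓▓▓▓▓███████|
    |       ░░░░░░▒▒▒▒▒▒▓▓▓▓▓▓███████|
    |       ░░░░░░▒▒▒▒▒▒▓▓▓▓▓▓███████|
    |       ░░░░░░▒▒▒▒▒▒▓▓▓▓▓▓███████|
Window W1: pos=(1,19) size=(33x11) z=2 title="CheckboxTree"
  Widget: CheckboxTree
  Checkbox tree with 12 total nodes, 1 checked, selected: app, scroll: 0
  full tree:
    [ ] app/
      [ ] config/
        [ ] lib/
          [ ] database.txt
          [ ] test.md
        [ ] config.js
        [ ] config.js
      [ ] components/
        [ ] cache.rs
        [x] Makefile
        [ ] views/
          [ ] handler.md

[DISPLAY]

                                    
                    ┏━━━━━━━━━━━━━━━
                    ┃ ImageViewer   
                    ┠───────────────
                    ┃       ░░░░░░▒▒
                    ┃       ░░░░░░▒▒
                    ┃       ░░░░░░▒▒
                    ┃       ░░░░░░▒▒
                    ┃       ░░░░░░▒▒
                    ┃       ░░░░░░▒▒
                    ┃       ░░░░░░▒▒
                    ┃       ░░░░░░▒▒
                    ┗━━━━━━━━━━━━━━━
                                    
┏━━━━━━━━━━━━━━━━━━━━━━━━━━━━━━━┓   
┃ CheckboxTree                  ┃   
┠───────────────────────────────┨   
┃>[-] app/                      ┃   
┃   [ ] config/                 ┃   
┃     [ ] lib/                  ┃   
┃       [ ] database.txt        ┃   
┃       [ ] test.md             ┃   
┃     [ ] config.js             ┃   
┃     [ ] config.js             ┃   


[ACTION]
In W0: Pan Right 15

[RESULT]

                                    
                    ┏━━━━━━━━━━━━━━━
                    ┃ ImageViewer   
                    ┠───────────────
                    ┃▒▒▒▒▓▓▓▓▓▓█████
                    ┃▒▒▒▒▓▓▓▓▓▓█████
                    ┃▒▒▒▒▓▓▓▓▓▓█████
                    ┃▒▒▒▒▓▓▓▓▓▓█████
                    ┃▒▒▒▒▓▓▓▓▓▓█████
                    ┃▒▒▒▒▓▓▓▓▓▓█████
                    ┃▒▒▒▒▓▓▓▓▓▓█████
                    ┃▒▒▒▒▓▓▓▓▓▓█████
                    ┗━━━━━━━━━━━━━━━
                                    
┏━━━━━━━━━━━━━━━━━━━━━━━━━━━━━━━┓   
┃ CheckboxTree                  ┃   
┠───────────────────────────────┨   
┃>[-] app/                      ┃   
┃   [ ] config/                 ┃   
┃     [ ] lib/                  ┃   
┃       [ ] database.txt        ┃   
┃       [ ] test.md             ┃   
┃     [ ] config.js             ┃   
┃     [ ] config.js             ┃   


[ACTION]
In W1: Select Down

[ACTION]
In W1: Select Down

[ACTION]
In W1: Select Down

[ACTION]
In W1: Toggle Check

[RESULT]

                                    
                    ┏━━━━━━━━━━━━━━━
                    ┃ ImageViewer   
                    ┠───────────────
                    ┃▒▒▒▒▓▓▓▓▓▓█████
                    ┃▒▒▒▒▓▓▓▓▓▓█████
                    ┃▒▒▒▒▓▓▓▓▓▓█████
                    ┃▒▒▒▒▓▓▓▓▓▓█████
                    ┃▒▒▒▒▓▓▓▓▓▓█████
                    ┃▒▒▒▒▓▓▓▓▓▓█████
                    ┃▒▒▒▒▓▓▓▓▓▓█████
                    ┃▒▒▒▒▓▓▓▓▓▓█████
                    ┗━━━━━━━━━━━━━━━
                                    
┏━━━━━━━━━━━━━━━━━━━━━━━━━━━━━━━┓   
┃ CheckboxTree                  ┃   
┠───────────────────────────────┨   
┃ [-] app/                      ┃   
┃   [-] config/                 ┃   
┃     [-] lib/                  ┃   
┃>      [x] database.txt        ┃   
┃       [ ] test.md             ┃   
┃     [ ] config.js             ┃   
┃     [ ] config.js             ┃   
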